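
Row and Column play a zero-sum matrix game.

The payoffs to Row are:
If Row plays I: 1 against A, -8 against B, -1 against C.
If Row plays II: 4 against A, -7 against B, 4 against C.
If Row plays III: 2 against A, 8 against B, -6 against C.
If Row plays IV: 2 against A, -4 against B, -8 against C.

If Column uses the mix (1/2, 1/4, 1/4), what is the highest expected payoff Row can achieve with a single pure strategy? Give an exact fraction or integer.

3/2

I: (1)·(1/2) + (-8)·(1/4) + (-1)·(1/4) = -7/4.
II: (4)·(1/2) + (-7)·(1/4) + (4)·(1/4) = 5/4.
III: (2)·(1/2) + (8)·(1/4) + (-6)·(1/4) = 3/2.
IV: (2)·(1/2) + (-4)·(1/4) + (-8)·(1/4) = -2.
The best pure response is III with expected payoff 3/2.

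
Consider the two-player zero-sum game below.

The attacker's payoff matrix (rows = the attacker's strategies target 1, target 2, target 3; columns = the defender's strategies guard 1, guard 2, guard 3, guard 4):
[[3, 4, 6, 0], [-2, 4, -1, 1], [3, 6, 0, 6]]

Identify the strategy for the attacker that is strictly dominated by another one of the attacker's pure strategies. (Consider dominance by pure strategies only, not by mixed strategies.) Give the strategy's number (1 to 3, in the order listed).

Compare target 2 with target 3: 3 > -2, 6 > 4, 0 > -1, 6 > 1.
So target 3 strictly dominates target 2 for the attacker; target 2 is strictly dominated.

2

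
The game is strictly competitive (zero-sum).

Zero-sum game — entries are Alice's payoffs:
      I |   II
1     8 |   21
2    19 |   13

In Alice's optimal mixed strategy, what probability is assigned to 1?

Row minima are 8 and 13, so Alice's maximin is 13; column maxima are 19 and 21, so Bob's minimax is 19. These differ, so the equilibrium is in mixed strategies.
Let Alice play 1 with probability p. Bob is indifferent when 8p + 19(1−p) = 21p + 13(1−p), giving p = 6/19.

6/19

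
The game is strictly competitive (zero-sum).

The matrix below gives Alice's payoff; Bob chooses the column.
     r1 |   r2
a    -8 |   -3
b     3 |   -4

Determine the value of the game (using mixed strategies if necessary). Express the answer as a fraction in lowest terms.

-41/12

Row minima are -8 and -4, so Alice's maximin is -4; column maxima are 3 and -3, so Bob's minimax is -3. These differ, so the equilibrium is in mixed strategies.
Let Alice play a with probability p. Bob is indifferent when −8p + 3(1−p) = −3p − 4(1−p), giving p = 7/12.
Let Bob play r1 with probability q. Alice is indifferent when −8q − 3(1−q) = 3q − 4(1−q), giving q = 1/12.
The value is -8·(1/12) + (-3)·(11/12) = -41/12.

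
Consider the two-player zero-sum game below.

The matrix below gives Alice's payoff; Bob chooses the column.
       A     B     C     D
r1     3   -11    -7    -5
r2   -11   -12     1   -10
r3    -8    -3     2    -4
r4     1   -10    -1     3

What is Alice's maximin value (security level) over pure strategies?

The worst-case payoff for each row is r1: -11, r2: -12, r3: -8, r4: -10.
The best of these is -8.

-8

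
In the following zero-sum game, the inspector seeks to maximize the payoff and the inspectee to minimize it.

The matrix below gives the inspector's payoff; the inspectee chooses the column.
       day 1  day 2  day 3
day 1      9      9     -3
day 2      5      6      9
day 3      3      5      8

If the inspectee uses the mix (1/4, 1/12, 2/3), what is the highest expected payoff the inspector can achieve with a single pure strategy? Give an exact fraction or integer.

31/4

day 1: (9)·(1/4) + (9)·(1/12) + (-3)·(2/3) = 1.
day 2: (5)·(1/4) + (6)·(1/12) + (9)·(2/3) = 31/4.
day 3: (3)·(1/4) + (5)·(1/12) + (8)·(2/3) = 13/2.
The best pure response is day 2 with expected payoff 31/4.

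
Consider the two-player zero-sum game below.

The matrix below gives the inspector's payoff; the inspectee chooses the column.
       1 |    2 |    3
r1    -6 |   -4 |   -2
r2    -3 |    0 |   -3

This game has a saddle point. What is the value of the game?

-3

Row minima: -6, -3 → the inspector's maximin is -3.
Column maxima: -3, 0, -2 → the inspectee's minimax is -3.
They coincide at (r2, 1), so the value is -3.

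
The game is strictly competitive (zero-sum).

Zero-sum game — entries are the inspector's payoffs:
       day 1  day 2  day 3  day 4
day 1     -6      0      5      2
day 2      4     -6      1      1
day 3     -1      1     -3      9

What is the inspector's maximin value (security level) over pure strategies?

-3

The worst-case payoff for each row is day 1: -6, day 2: -6, day 3: -3.
The best of these is -3.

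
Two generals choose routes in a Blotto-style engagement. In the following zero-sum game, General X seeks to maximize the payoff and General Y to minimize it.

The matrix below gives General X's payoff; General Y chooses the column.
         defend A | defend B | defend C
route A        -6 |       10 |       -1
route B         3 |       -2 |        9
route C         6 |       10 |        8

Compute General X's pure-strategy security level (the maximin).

6

The worst-case payoff for each row is route A: -6, route B: -2, route C: 6.
The best of these is 6.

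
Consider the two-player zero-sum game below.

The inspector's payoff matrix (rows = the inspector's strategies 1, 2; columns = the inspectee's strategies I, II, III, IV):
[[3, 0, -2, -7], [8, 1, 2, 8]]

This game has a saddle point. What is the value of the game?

Row minima: -7, 1 → the inspector's maximin is 1.
Column maxima: 8, 1, 2, 8 → the inspectee's minimax is 1.
They coincide at (2, II), so the value is 1.

1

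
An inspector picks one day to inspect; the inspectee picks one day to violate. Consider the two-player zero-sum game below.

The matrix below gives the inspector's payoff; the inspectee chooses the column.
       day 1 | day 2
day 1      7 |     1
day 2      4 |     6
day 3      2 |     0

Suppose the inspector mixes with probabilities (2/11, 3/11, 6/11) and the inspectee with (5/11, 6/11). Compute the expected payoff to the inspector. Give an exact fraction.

310/121

Against (5/11, 6/11), each row's expected payoff is day 1: 41/11; day 2: 56/11; day 3: 10/11.
Taking the (2/11, 3/11, 6/11)-weighted average: (2/11)·(41/11) + (3/11)·(56/11) + (6/11)·(10/11) = 310/121.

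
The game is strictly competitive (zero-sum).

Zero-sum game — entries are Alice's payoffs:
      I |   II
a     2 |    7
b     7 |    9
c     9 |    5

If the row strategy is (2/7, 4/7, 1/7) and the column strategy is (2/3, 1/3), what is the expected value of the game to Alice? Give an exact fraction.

Against (2/3, 1/3), each row's expected payoff is a: 11/3; b: 23/3; c: 23/3.
Taking the (2/7, 4/7, 1/7)-weighted average: (2/7)·(11/3) + (4/7)·(23/3) + (1/7)·(23/3) = 137/21.

137/21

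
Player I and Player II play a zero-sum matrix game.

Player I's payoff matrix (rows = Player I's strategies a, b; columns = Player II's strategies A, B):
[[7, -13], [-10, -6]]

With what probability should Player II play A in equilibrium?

7/24

Row minima are -13 and -10, so Player I's maximin is -10; column maxima are 7 and -6, so Player II's minimax is -6. These differ, so the equilibrium is in mixed strategies.
Let Player II play A with probability q. Player I is indifferent when 7q − 13(1−q) = −10q − 6(1−q), giving q = 7/24.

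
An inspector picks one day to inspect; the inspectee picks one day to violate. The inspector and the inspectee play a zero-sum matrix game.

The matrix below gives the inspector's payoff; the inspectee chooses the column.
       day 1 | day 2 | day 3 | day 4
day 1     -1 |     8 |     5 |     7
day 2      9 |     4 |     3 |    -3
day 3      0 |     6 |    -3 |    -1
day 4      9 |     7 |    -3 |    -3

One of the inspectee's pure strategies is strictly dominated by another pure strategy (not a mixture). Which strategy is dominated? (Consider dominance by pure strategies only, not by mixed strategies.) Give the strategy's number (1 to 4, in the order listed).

2

The inspectee prefers columns that give the inspector less. Compare day 2 with day 3: 5 < 8, 3 < 4, -3 < 6, -3 < 7.
So day 3 strictly dominates day 2 for the inspectee; day 2 is strictly dominated.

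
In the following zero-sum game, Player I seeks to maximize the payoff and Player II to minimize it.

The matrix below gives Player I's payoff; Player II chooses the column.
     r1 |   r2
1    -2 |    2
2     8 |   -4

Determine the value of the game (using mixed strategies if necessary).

Row minima are -2 and -4, so Player I's maximin is -2; column maxima are 8 and 2, so Player II's minimax is 2. These differ, so the equilibrium is in mixed strategies.
Let Player I play 1 with probability p. Player II is indifferent when −2p + 8(1−p) = 2p − 4(1−p), giving p = 3/4.
Let Player II play r1 with probability q. Player I is indifferent when −2q + 2(1−q) = 8q − 4(1−q), giving q = 3/8.
The value is -2·(3/8) + (2)·(5/8) = 1/2.

1/2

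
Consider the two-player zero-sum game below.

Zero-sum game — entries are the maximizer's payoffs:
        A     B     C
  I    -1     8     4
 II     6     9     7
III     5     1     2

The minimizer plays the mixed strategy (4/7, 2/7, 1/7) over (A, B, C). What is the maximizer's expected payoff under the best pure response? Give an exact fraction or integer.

I: (-1)·(4/7) + (8)·(2/7) + (4)·(1/7) = 16/7.
II: (6)·(4/7) + (9)·(2/7) + (7)·(1/7) = 7.
III: (5)·(4/7) + (1)·(2/7) + (2)·(1/7) = 24/7.
The best pure response is II with expected payoff 7.

7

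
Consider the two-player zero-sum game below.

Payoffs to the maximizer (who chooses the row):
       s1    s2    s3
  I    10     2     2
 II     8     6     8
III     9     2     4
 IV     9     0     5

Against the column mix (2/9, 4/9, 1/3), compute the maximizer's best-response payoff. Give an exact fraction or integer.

I: (10)·(2/9) + (2)·(4/9) + (2)·(1/3) = 34/9.
II: (8)·(2/9) + (6)·(4/9) + (8)·(1/3) = 64/9.
III: (9)·(2/9) + (2)·(4/9) + (4)·(1/3) = 38/9.
IV: (9)·(2/9) + (0)·(4/9) + (5)·(1/3) = 11/3.
The best pure response is II with expected payoff 64/9.

64/9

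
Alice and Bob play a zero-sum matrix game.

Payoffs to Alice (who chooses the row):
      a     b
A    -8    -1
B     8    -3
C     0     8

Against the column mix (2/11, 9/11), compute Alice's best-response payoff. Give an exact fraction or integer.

72/11

A: (-8)·(2/11) + (-1)·(9/11) = -25/11.
B: (8)·(2/11) + (-3)·(9/11) = -1.
C: (0)·(2/11) + (8)·(9/11) = 72/11.
The best pure response is C with expected payoff 72/11.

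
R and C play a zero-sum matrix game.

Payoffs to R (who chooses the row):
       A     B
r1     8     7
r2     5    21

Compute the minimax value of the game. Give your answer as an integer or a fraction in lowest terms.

133/17

Row minima are 7 and 5, so R's maximin is 7; column maxima are 8 and 21, so C's minimax is 8. These differ, so the equilibrium is in mixed strategies.
Let R play r1 with probability p. C is indifferent when 8p + 5(1−p) = 7p + 21(1−p), giving p = 16/17.
Let C play A with probability q. R is indifferent when 8q + 7(1−q) = 5q + 21(1−q), giving q = 14/17.
The value is 8·(14/17) + (7)·(3/17) = 133/17.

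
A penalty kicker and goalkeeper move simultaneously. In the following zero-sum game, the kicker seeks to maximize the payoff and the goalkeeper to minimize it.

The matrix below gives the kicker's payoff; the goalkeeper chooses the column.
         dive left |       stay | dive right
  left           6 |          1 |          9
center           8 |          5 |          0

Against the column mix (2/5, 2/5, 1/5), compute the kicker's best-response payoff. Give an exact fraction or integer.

left: (6)·(2/5) + (1)·(2/5) + (9)·(1/5) = 23/5.
center: (8)·(2/5) + (5)·(2/5) + (0)·(1/5) = 26/5.
The best pure response is center with expected payoff 26/5.

26/5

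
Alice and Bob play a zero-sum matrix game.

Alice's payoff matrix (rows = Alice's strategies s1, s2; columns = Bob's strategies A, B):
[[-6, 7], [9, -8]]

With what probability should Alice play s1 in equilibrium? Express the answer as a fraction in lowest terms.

Row minima are -6 and -8, so Alice's maximin is -6; column maxima are 9 and 7, so Bob's minimax is 7. These differ, so the equilibrium is in mixed strategies.
Let Alice play s1 with probability p. Bob is indifferent when −6p + 9(1−p) = 7p − 8(1−p), giving p = 17/30.

17/30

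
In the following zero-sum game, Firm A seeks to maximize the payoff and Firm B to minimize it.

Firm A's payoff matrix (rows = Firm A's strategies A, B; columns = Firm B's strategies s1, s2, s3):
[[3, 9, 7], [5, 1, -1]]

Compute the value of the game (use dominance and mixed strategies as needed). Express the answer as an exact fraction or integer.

19/5

Column s2 is strictly dominated by s3 for Firm B (it gives Firm A more in every row).
The remaining 2×2 game on (A, B) × (s1, s3) has no saddle point. Let Firm A play A with probability p; indifference gives 3p + 5(1−p) = 7p − (1−p), so p = 3/5.
Similarly Firm B's optimal q on s1 is 4/5, and the value is 3·(4/5) + (7)·(1/5) = 19/5.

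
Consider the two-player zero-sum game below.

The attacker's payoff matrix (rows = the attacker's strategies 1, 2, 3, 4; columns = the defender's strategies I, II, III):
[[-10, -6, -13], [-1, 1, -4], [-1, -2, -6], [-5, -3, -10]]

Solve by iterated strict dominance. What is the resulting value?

Column II is strictly dominated by III for the defender (-13<-6, -4<1, -6<-2, -10<-3); eliminate II.
Column I is strictly dominated by III for the defender (-13<-10, -4<-1, -6<-1, -10<-5); eliminate I.
Row 4 is strictly dominated by row 2 (-4>-10); eliminate 4.
Row 1 is strictly dominated by row 2 (-4>-13); eliminate 1.
Row 3 is strictly dominated by row 2 (-4>-6); eliminate 3.
Only (2, III) remains, with payoff -4.

-4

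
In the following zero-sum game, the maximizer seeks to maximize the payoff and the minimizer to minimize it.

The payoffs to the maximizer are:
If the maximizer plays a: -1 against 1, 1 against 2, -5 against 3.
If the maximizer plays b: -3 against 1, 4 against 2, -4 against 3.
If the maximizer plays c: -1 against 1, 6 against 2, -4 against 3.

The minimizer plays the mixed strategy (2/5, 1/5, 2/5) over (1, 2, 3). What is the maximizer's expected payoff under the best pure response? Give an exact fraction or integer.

a: (-1)·(2/5) + (1)·(1/5) + (-5)·(2/5) = -11/5.
b: (-3)·(2/5) + (4)·(1/5) + (-4)·(2/5) = -2.
c: (-1)·(2/5) + (6)·(1/5) + (-4)·(2/5) = -4/5.
The best pure response is c with expected payoff -4/5.

-4/5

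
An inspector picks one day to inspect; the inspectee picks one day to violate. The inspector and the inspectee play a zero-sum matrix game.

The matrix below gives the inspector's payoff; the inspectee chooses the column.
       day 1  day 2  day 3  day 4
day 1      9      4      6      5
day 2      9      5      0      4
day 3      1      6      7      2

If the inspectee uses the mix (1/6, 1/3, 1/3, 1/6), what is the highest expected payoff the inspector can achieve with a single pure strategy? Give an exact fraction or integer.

17/3

day 1: (9)·(1/6) + (4)·(1/3) + (6)·(1/3) + (5)·(1/6) = 17/3.
day 2: (9)·(1/6) + (5)·(1/3) + (0)·(1/3) + (4)·(1/6) = 23/6.
day 3: (1)·(1/6) + (6)·(1/3) + (7)·(1/3) + (2)·(1/6) = 29/6.
The best pure response is day 1 with expected payoff 17/3.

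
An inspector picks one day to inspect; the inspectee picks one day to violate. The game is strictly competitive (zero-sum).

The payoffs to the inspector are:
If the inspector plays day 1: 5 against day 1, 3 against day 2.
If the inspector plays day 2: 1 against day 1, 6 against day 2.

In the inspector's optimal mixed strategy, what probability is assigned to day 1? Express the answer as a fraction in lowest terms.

5/7

Row minima are 3 and 1, so the inspector's maximin is 3; column maxima are 5 and 6, so the inspectee's minimax is 5. These differ, so the equilibrium is in mixed strategies.
Let the inspector play day 1 with probability p. The inspectee is indifferent when 5p + (1−p) = 3p + 6(1−p), giving p = 5/7.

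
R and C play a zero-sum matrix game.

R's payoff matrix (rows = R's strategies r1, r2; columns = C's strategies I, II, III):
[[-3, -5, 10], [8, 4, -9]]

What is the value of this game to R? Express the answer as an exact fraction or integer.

-5/28

Column I is strictly dominated by II for C (it gives R more in every row).
The remaining 2×2 game on (r1, r2) × (II, III) has no saddle point. Let R play r1 with probability p; indifference gives −5p + 4(1−p) = 10p − 9(1−p), so p = 13/28.
Similarly C's optimal q on II is 19/28, and the value is -5·(19/28) + (10)·(9/28) = -5/28.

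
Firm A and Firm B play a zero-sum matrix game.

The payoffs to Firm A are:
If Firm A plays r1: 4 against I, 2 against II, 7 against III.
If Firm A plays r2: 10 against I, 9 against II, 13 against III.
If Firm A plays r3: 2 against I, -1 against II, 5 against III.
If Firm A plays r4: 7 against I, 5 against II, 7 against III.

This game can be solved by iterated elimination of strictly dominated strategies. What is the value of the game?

Column III is strictly dominated by II for Firm B (2<7, 9<13, -1<5, 5<7); eliminate III.
Row r4 is strictly dominated by row r2 (10>7, 9>5); eliminate r4.
Column I is strictly dominated by II for Firm B (2<4, 9<10, -1<2); eliminate I.
Row r3 is strictly dominated by row r1 (2>-1); eliminate r3.
Row r1 is strictly dominated by row r2 (9>2); eliminate r1.
Only (r2, II) remains, with payoff 9.

9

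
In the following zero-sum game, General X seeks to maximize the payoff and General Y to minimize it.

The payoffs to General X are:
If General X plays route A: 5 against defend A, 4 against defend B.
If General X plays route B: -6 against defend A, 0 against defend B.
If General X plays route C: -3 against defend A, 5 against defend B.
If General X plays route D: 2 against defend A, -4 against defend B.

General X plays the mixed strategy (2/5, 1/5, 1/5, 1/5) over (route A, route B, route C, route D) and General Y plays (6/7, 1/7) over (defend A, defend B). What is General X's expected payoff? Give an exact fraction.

27/35

Against (6/7, 1/7), each row's expected payoff is route A: 34/7; route B: -36/7; route C: -13/7; route D: 8/7.
Taking the (2/5, 1/5, 1/5, 1/5)-weighted average: (2/5)·(34/7) + (1/5)·(-36/7) + (1/5)·(-13/7) + (1/5)·(8/7) = 27/35.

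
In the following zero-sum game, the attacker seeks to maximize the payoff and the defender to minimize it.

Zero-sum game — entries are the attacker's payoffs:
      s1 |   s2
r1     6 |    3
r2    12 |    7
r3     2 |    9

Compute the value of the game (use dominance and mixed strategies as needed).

Row r1 is strictly dominated by row r2, so the attacker never plays it.
The remaining 2×2 game on (r2, r3) × (s1, s2) has no saddle point. Let the attacker play r2 with probability p; indifference gives 12p + 2(1−p) = 7p + 9(1−p), so p = 7/12.
Similarly the defender's optimal q on s1 is 1/6, and the value is 12·(1/6) + (7)·(5/6) = 47/6.

47/6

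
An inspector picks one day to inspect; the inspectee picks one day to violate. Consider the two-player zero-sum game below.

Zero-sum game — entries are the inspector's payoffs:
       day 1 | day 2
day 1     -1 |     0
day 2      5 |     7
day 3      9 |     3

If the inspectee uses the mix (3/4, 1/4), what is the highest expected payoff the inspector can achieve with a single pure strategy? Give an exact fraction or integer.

15/2

day 1: (-1)·(3/4) + (0)·(1/4) = -3/4.
day 2: (5)·(3/4) + (7)·(1/4) = 11/2.
day 3: (9)·(3/4) + (3)·(1/4) = 15/2.
The best pure response is day 3 with expected payoff 15/2.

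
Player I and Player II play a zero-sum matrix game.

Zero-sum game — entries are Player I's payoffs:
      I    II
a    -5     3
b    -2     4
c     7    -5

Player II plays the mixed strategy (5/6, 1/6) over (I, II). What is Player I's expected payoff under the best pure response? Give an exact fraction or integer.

5

a: (-5)·(5/6) + (3)·(1/6) = -11/3.
b: (-2)·(5/6) + (4)·(1/6) = -1.
c: (7)·(5/6) + (-5)·(1/6) = 5.
The best pure response is c with expected payoff 5.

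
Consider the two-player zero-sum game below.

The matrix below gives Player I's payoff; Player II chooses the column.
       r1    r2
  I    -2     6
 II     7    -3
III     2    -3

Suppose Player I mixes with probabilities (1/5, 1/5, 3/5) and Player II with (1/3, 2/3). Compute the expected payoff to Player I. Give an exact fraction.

Against (1/3, 2/3), each row's expected payoff is I: 10/3; II: 1/3; III: -4/3.
Taking the (1/5, 1/5, 3/5)-weighted average: (1/5)·(10/3) + (1/5)·(1/3) + (3/5)·(-4/3) = -1/15.

-1/15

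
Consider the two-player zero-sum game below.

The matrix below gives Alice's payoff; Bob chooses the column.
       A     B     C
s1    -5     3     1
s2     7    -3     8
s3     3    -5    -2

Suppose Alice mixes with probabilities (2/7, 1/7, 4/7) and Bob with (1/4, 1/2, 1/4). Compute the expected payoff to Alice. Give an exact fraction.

Against (1/4, 1/2, 1/4), each row's expected payoff is s1: 1/2; s2: 9/4; s3: -9/4.
Taking the (2/7, 1/7, 4/7)-weighted average: (2/7)·(1/2) + (1/7)·(9/4) + (4/7)·(-9/4) = -23/28.

-23/28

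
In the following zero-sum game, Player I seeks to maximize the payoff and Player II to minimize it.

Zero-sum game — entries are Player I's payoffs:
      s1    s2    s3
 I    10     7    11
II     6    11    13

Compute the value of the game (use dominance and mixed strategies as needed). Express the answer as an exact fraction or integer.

Column s3 is strictly dominated by s2 for Player II (it gives Player I more in every row).
The remaining 2×2 game on (I, II) × (s1, s2) has no saddle point. Let Player I play I with probability p; indifference gives 10p + 6(1−p) = 7p + 11(1−p), so p = 5/8.
Similarly Player II's optimal q on s1 is 1/2, and the value is 10·(1/2) + (7)·(1/2) = 17/2.

17/2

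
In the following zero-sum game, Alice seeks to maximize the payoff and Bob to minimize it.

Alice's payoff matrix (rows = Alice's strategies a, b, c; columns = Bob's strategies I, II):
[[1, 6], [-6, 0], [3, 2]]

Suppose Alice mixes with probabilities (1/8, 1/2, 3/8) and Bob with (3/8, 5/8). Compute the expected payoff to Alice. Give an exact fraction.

9/32

Against (3/8, 5/8), each row's expected payoff is a: 33/8; b: -9/4; c: 19/8.
Taking the (1/8, 1/2, 3/8)-weighted average: (1/8)·(33/8) + (1/2)·(-9/4) + (3/8)·(19/8) = 9/32.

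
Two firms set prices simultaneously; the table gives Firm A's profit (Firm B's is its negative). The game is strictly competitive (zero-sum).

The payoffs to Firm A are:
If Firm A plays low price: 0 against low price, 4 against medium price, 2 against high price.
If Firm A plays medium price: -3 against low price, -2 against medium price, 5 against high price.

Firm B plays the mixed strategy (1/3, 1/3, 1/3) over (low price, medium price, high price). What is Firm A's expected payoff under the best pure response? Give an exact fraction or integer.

2

low price: (0)·(1/3) + (4)·(1/3) + (2)·(1/3) = 2.
medium price: (-3)·(1/3) + (-2)·(1/3) + (5)·(1/3) = 0.
The best pure response is low price with expected payoff 2.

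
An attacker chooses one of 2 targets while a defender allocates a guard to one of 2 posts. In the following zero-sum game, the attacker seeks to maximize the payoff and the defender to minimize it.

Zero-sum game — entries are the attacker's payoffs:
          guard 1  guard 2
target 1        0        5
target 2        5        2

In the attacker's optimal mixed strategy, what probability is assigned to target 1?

Row minima are 0 and 2, so the attacker's maximin is 2; column maxima are 5 and 5, so the defender's minimax is 5. These differ, so the equilibrium is in mixed strategies.
Let the attacker play target 1 with probability p. The defender is indifferent when 5(1−p) = 5p + 2(1−p), giving p = 3/8.

3/8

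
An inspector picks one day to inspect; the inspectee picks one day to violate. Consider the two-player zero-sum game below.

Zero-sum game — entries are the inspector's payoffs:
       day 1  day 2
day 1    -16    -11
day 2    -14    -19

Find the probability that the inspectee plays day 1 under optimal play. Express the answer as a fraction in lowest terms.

4/5

Row minima are -16 and -19, so the inspector's maximin is -16; column maxima are -14 and -11, so the inspectee's minimax is -14. These differ, so the equilibrium is in mixed strategies.
Let the inspectee play day 1 with probability q. The inspector is indifferent when −16q − 11(1−q) = −14q − 19(1−q), giving q = 4/5.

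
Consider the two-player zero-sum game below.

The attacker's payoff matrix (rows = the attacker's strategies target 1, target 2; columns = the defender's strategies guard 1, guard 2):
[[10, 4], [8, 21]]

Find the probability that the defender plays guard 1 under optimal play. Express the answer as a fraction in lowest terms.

17/19

Row minima are 4 and 8, so the attacker's maximin is 8; column maxima are 10 and 21, so the defender's minimax is 10. These differ, so the equilibrium is in mixed strategies.
Let the defender play guard 1 with probability q. The attacker is indifferent when 10q + 4(1−q) = 8q + 21(1−q), giving q = 17/19.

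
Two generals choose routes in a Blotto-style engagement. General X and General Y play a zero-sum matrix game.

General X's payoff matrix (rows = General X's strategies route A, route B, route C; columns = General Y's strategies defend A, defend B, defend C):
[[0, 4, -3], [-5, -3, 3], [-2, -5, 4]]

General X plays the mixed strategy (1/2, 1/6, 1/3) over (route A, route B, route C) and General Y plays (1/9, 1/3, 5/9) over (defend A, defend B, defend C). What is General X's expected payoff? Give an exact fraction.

-1/27

Against (1/9, 1/3, 5/9), each row's expected payoff is route A: -1/3; route B: 1/9; route C: 1/3.
Taking the (1/2, 1/6, 1/3)-weighted average: (1/2)·(-1/3) + (1/6)·(1/9) + (1/3)·(1/3) = -1/27.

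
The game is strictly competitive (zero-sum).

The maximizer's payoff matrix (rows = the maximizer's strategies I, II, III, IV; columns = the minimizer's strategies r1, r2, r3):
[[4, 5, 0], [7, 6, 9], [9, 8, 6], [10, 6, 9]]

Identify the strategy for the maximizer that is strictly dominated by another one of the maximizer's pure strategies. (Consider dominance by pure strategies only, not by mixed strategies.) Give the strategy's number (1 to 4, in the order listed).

Compare I with II: 7 > 4, 6 > 5, 9 > 0.
So II strictly dominates I for the maximizer; I is strictly dominated.

1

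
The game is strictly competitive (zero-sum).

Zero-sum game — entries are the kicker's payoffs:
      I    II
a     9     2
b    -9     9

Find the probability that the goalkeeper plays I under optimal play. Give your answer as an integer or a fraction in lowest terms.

Row minima are 2 and -9, so the kicker's maximin is 2; column maxima are 9 and 9, so the goalkeeper's minimax is 9. These differ, so the equilibrium is in mixed strategies.
Let the goalkeeper play I with probability q. The kicker is indifferent when 9q + 2(1−q) = −9q + 9(1−q), giving q = 7/25.

7/25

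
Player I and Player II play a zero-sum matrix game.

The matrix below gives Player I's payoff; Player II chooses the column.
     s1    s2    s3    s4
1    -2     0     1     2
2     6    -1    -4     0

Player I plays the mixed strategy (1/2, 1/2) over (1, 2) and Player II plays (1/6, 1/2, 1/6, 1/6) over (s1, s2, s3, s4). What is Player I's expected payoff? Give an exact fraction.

0

Against (1/6, 1/2, 1/6, 1/6), each row's expected payoff is 1: 1/6; 2: -1/6.
Taking the (1/2, 1/2)-weighted average: (1/2)·(1/6) + (1/2)·(-1/6) = 0.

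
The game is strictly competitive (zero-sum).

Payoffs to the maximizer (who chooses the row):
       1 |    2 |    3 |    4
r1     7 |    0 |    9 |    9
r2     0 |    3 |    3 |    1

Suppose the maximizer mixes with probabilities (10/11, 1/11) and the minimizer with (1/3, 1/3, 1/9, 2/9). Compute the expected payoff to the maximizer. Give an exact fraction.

Against (1/3, 1/3, 1/9, 2/9), each row's expected payoff is r1: 16/3; r2: 14/9.
Taking the (10/11, 1/11)-weighted average: (10/11)·(16/3) + (1/11)·(14/9) = 494/99.

494/99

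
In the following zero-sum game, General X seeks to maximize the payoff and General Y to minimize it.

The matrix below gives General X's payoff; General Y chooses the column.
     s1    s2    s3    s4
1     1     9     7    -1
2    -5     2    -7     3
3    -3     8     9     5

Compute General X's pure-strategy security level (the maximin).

The worst-case payoff for each row is 1: -1, 2: -7, 3: -3.
The best of these is -1.

-1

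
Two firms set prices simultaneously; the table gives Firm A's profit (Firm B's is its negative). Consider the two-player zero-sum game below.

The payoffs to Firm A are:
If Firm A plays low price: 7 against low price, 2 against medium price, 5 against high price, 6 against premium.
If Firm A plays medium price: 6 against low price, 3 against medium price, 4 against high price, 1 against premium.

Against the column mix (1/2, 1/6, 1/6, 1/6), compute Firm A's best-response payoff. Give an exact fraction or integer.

17/3

low price: (7)·(1/2) + (2)·(1/6) + (5)·(1/6) + (6)·(1/6) = 17/3.
medium price: (6)·(1/2) + (3)·(1/6) + (4)·(1/6) + (1)·(1/6) = 13/3.
The best pure response is low price with expected payoff 17/3.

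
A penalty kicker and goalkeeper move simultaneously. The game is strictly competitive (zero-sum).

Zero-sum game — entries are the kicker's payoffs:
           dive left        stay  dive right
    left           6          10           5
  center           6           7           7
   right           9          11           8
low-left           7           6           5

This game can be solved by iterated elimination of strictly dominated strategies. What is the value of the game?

Row left is strictly dominated by row right (9>6, 11>10, 8>5); eliminate left.
Row low-left is strictly dominated by row right (9>7, 11>6, 8>5); eliminate low-left.
Column stay is strictly dominated by dive left for the goalkeeper (6<7, 9<11); eliminate stay.
Row center is strictly dominated by row right (9>6, 8>7); eliminate center.
Column dive left is strictly dominated by dive right for the goalkeeper (8<9); eliminate dive left.
Only (right, dive right) remains, with payoff 8.

8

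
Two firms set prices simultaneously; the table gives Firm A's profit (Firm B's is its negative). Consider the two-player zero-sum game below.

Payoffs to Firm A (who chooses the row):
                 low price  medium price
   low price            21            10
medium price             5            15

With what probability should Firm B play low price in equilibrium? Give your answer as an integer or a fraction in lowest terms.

5/21

Row minima are 10 and 5, so Firm A's maximin is 10; column maxima are 21 and 15, so Firm B's minimax is 15. These differ, so the equilibrium is in mixed strategies.
Let Firm B play low price with probability q. Firm A is indifferent when 21q + 10(1−q) = 5q + 15(1−q), giving q = 5/21.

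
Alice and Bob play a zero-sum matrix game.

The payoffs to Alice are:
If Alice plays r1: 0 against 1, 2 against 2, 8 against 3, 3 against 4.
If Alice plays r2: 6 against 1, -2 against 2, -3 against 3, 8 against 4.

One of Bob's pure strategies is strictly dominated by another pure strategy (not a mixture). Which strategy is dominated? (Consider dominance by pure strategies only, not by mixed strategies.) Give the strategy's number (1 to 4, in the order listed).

Bob prefers columns that give Alice less. Compare 4 with 1: 0 < 3, 6 < 8.
So 1 strictly dominates 4 for Bob; 4 is strictly dominated.

4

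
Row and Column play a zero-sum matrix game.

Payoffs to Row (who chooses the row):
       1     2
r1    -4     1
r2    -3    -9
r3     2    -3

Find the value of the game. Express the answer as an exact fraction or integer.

-1

Row r2 is strictly dominated by row r3, so Row never plays it.
The remaining 2×2 game on (r1, r3) × (1, 2) has no saddle point. Let Row play r1 with probability p; indifference gives −4p + 2(1−p) = p − 3(1−p), so p = 1/2.
Similarly Column's optimal q on 1 is 2/5, and the value is -4·(2/5) + (1)·(3/5) = -1.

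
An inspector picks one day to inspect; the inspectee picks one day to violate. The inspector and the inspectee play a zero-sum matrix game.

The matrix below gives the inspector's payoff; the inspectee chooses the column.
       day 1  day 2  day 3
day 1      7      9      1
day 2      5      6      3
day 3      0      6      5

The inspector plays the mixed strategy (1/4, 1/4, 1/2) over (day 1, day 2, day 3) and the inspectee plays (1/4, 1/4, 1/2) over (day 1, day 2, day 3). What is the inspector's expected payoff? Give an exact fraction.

Against (1/4, 1/4, 1/2), each row's expected payoff is day 1: 9/2; day 2: 17/4; day 3: 4.
Taking the (1/4, 1/4, 1/2)-weighted average: (1/4)·(9/2) + (1/4)·(17/4) + (1/2)·(4) = 67/16.

67/16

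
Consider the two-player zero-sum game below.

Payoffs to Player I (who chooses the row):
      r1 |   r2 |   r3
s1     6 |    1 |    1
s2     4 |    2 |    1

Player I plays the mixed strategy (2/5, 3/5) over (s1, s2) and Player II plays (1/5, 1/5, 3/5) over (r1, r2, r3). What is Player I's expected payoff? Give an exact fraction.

47/25

Against (1/5, 1/5, 3/5), each row's expected payoff is s1: 2; s2: 9/5.
Taking the (2/5, 3/5)-weighted average: (2/5)·(2) + (3/5)·(9/5) = 47/25.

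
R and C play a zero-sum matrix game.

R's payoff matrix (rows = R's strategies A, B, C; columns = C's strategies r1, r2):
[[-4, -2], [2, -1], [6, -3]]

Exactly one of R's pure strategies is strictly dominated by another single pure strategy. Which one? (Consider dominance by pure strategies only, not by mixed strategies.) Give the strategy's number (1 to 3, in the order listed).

1

Compare A with B: 2 > -4, -1 > -2.
So B strictly dominates A for R; A is strictly dominated.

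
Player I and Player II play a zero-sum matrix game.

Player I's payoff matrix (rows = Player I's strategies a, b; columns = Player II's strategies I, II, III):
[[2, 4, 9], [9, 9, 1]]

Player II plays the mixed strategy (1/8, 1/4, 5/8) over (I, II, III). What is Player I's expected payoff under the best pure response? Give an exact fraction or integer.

a: (2)·(1/8) + (4)·(1/4) + (9)·(5/8) = 55/8.
b: (9)·(1/8) + (9)·(1/4) + (1)·(5/8) = 4.
The best pure response is a with expected payoff 55/8.

55/8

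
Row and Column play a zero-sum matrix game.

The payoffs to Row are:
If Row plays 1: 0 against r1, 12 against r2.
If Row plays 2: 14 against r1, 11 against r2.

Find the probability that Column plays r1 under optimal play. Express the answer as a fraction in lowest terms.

Row minima are 0 and 11, so Row's maximin is 11; column maxima are 14 and 12, so Column's minimax is 12. These differ, so the equilibrium is in mixed strategies.
Let Column play r1 with probability q. Row is indifferent when 12(1−q) = 14q + 11(1−q), giving q = 1/15.

1/15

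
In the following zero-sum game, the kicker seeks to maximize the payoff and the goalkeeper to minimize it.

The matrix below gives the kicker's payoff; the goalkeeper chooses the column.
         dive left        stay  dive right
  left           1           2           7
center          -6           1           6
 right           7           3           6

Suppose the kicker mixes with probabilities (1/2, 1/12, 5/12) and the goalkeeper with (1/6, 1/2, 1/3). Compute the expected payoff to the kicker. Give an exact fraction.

275/72

Against (1/6, 1/2, 1/3), each row's expected payoff is left: 7/2; center: 3/2; right: 14/3.
Taking the (1/2, 1/12, 5/12)-weighted average: (1/2)·(7/2) + (1/12)·(3/2) + (5/12)·(14/3) = 275/72.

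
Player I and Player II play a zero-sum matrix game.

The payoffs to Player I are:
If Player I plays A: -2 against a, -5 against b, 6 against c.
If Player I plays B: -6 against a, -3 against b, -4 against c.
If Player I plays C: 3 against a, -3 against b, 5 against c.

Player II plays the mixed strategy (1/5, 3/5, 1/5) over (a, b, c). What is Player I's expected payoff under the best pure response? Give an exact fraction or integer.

A: (-2)·(1/5) + (-5)·(3/5) + (6)·(1/5) = -11/5.
B: (-6)·(1/5) + (-3)·(3/5) + (-4)·(1/5) = -19/5.
C: (3)·(1/5) + (-3)·(3/5) + (5)·(1/5) = -1/5.
The best pure response is C with expected payoff -1/5.

-1/5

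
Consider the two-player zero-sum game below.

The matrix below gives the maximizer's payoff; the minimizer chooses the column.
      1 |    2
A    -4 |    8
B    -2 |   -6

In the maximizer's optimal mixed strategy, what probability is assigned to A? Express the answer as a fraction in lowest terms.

Row minima are -4 and -6, so the maximizer's maximin is -4; column maxima are -2 and 8, so the minimizer's minimax is -2. These differ, so the equilibrium is in mixed strategies.
Let the maximizer play A with probability p. The minimizer is indifferent when −4p − 2(1−p) = 8p − 6(1−p), giving p = 1/4.

1/4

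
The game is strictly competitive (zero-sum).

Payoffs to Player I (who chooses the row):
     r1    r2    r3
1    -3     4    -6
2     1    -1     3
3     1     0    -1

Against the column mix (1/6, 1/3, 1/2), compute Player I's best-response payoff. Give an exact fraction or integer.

1: (-3)·(1/6) + (4)·(1/3) + (-6)·(1/2) = -13/6.
2: (1)·(1/6) + (-1)·(1/3) + (3)·(1/2) = 4/3.
3: (1)·(1/6) + (0)·(1/3) + (-1)·(1/2) = -1/3.
The best pure response is 2 with expected payoff 4/3.

4/3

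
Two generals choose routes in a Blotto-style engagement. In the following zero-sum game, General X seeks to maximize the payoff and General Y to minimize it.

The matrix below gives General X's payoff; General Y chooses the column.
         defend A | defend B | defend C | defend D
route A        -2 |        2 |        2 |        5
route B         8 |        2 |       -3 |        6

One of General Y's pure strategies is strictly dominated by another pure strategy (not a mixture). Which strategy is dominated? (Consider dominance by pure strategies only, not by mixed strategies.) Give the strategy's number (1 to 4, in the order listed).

4

General Y prefers columns that give General X less. Compare defend D with defend B: 2 < 5, 2 < 6.
So defend B strictly dominates defend D for General Y; defend D is strictly dominated.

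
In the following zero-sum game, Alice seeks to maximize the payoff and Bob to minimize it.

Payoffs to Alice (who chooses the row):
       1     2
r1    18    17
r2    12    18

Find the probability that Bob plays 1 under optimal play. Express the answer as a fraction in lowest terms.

1/7

Row minima are 17 and 12, so Alice's maximin is 17; column maxima are 18 and 18, so Bob's minimax is 18. These differ, so the equilibrium is in mixed strategies.
Let Bob play 1 with probability q. Alice is indifferent when 18q + 17(1−q) = 12q + 18(1−q), giving q = 1/7.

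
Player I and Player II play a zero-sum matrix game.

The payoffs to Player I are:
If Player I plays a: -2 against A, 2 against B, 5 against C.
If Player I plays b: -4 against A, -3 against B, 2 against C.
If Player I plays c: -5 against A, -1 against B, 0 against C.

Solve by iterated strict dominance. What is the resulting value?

-2

Row b is strictly dominated by row a (-2>-4, 2>-3, 5>2); eliminate b.
Column C is strictly dominated by A for Player II (-2<5, -5<0); eliminate C.
Row c is strictly dominated by row a (-2>-5, 2>-1); eliminate c.
Column B is strictly dominated by A for Player II (-2<2); eliminate B.
Only (a, A) remains, with payoff -2.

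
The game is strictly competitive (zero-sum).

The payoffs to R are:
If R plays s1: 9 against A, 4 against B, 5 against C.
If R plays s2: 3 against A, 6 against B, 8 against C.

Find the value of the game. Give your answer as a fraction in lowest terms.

21/4

Column C is strictly dominated by B for C (it gives R more in every row).
The remaining 2×2 game on (s1, s2) × (A, B) has no saddle point. Let R play s1 with probability p; indifference gives 9p + 3(1−p) = 4p + 6(1−p), so p = 3/8.
Similarly C's optimal q on A is 1/4, and the value is 9·(1/4) + (4)·(3/4) = 21/4.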